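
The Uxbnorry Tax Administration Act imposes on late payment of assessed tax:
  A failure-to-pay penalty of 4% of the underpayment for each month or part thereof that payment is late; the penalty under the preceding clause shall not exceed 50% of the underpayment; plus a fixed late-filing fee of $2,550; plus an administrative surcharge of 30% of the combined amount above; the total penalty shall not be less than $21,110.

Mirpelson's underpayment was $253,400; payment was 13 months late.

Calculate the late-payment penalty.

Accrued rate: 4% × 13 = 52%, capped at 50% → 50%
Failure-to-pay penalty: 50% of $253,400 = $126,700
Penalty before surcharge: $126,700 + $2,550 = $129,250
Administrative surcharge: 30% of $129,250 = $38,775
Total penalty: $129,250 + $38,775 = $168,025
Minimum $21,110: $168,025 meets the minimum, no increase.

$168,025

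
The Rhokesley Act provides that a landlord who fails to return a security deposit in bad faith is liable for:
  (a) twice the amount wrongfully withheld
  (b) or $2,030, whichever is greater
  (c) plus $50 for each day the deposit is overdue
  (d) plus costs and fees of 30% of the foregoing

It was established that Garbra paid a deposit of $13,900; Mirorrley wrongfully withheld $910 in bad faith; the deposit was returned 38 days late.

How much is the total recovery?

Doubled: 2 × $910 = $1,820
Minimum $2,030: $1,820 is below the minimum → $2,030
Late-return penalty: 38 × $50 = $1,900
Damages plus late penalty: $2,030 + $1,900 = $3,930
Costs and fees: 30% of $3,930 = $1,179
Total recovery: $3,930 + $1,179 = $5,109

$5,109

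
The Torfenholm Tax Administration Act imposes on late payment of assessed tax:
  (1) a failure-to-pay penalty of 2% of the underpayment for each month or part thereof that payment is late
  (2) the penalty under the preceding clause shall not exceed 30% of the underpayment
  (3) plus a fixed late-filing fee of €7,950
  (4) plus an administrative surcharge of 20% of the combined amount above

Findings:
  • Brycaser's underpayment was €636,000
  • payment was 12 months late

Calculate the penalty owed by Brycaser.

Accrued rate: 2% × 12 = 24%, capped at 30% → 24%
Failure-to-pay penalty: 24% of €636,000 = €152,640
Penalty before surcharge: €152,640 + €7,950 = €160,590
Administrative surcharge: 20% of €160,590 = €32,118
Total penalty: €160,590 + €32,118 = €192,708

€192,708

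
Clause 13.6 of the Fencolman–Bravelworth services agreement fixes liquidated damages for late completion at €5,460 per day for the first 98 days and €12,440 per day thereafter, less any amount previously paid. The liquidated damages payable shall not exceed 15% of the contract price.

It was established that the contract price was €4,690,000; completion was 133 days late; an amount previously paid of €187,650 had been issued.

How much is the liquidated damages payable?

First 98 days: 98 × €5,460 = €535,080
Remaining days: (133 − 98) × €12,440 = €435,400
Accrued per-day damages: €535,080 + €435,400 = €970,480
Less amount previously paid: €970,480 − €187,650 = €782,830
Cap: 15% of €4,690,000 = €703,500
Cap at €703,500: €782,830 exceeds the cap → €703,500

€703,500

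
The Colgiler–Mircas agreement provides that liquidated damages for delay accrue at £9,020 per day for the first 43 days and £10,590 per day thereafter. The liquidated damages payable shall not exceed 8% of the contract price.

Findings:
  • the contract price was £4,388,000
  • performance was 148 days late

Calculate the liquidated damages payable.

First 43 days: 43 × £9,020 = £387,860
Remaining days: (148 − 43) × £10,590 = £1,111,950
Accrued per-day damages: £387,860 + £1,111,950 = £1,499,810
Cap: 8% of £4,388,000 = £351,040
Cap at £351,040: £1,499,810 exceeds the cap → £351,040

£351,040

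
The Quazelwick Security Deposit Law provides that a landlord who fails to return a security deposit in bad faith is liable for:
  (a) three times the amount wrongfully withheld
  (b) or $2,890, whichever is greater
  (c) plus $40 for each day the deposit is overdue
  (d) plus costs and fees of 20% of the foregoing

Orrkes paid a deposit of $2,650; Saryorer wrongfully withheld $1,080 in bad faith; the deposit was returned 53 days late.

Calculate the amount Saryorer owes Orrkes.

$6,432

Trebled: 3 × $1,080 = $3,240
Minimum $2,890: $3,240 meets the minimum, no increase.
Late-return penalty: 53 × $40 = $2,120
Damages plus late penalty: $3,240 + $2,120 = $5,360
Costs and fees: 20% of $5,360 = $1,072
Total recovery: $5,360 + $1,072 = $6,432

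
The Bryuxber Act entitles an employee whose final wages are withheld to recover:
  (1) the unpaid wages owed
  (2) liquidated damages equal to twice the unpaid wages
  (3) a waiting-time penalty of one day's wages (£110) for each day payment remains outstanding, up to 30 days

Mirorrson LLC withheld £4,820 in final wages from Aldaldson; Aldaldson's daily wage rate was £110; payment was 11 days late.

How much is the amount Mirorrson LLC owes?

£15,670

Doubled: 2 × £4,820 = £9,640
Penalty days: min(11, 30) = 11
Waiting-time penalty: 11 × £110 = £1,210
Total award: £4,820 + £9,640 + £1,210 = £15,670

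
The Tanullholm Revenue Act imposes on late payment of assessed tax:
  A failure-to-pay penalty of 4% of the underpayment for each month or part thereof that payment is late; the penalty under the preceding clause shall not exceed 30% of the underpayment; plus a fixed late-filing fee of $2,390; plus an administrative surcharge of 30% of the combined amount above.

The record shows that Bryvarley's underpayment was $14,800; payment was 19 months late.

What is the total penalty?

Accrued rate: 4% × 19 = 76%, capped at 30% → 30%
Failure-to-pay penalty: 30% of $14,800 = $4,440
Penalty before surcharge: $4,440 + $2,390 = $6,830
Administrative surcharge: 30% of $6,830 = $2,049
Total penalty: $6,830 + $2,049 = $8,879

Penalty: $8,879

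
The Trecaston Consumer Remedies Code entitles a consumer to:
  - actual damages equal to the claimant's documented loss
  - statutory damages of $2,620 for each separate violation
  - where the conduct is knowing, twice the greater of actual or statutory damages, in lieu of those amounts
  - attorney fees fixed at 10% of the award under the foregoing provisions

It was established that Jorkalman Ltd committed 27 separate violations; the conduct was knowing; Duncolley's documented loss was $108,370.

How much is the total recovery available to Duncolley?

Total recovery: $238,414

Statutory damages: 27 × $2,620 = $70,740
Greater of actual damages ($108,370) or statutory damages ($70,740): $108,370
Doubled: 2 × $108,370 = $216,740
Attorney fees: 10% of $216,740 = $21,674
Total recovery: $216,740 + $21,674 = $238,414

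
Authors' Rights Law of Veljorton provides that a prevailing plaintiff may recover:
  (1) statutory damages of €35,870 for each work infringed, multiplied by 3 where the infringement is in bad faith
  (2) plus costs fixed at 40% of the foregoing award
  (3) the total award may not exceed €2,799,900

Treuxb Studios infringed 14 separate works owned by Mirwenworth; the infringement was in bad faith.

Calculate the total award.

Statutory damages: 14 × €35,870 = €502,180
Trebled: 3 × €502,180 = €1,506,540
Costs: 40% of €1,506,540 = €602,616
Award plus costs: €1,506,540 + €602,616 = €2,109,156
Cap at €2,799,900: €2,109,156 is within the cap, no reduction.

€2,109,156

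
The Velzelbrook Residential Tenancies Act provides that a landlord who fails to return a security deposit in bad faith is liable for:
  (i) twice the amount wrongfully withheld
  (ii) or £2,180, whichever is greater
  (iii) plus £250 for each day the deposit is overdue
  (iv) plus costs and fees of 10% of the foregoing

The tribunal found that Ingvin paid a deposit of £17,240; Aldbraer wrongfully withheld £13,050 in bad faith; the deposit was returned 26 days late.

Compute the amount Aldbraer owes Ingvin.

Doubled: 2 × £13,050 = £26,100
Minimum £2,180: £26,100 meets the minimum, no increase.
Late-return penalty: 26 × £250 = £6,500
Damages plus late penalty: £26,100 + £6,500 = £32,600
Costs and fees: 10% of £32,600 = £3,260
Total recovery: £32,600 + £3,260 = £35,860

£35,860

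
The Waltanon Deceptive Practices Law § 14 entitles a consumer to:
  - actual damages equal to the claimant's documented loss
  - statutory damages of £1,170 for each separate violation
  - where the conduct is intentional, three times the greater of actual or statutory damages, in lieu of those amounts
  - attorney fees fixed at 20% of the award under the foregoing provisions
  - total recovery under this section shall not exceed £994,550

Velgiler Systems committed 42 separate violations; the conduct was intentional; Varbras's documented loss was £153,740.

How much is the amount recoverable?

Statutory damages: 42 × £1,170 = £49,140
Greater of actual damages (£153,740) or statutory damages (£49,140): £153,740
Trebled: 3 × £153,740 = £461,220
Attorney fees: 20% of £461,220 = £92,244
Total before cap: £461,220 + £92,244 = £553,464
Cap at £994,550: £553,464 is within the cap, no reduction.

£553,464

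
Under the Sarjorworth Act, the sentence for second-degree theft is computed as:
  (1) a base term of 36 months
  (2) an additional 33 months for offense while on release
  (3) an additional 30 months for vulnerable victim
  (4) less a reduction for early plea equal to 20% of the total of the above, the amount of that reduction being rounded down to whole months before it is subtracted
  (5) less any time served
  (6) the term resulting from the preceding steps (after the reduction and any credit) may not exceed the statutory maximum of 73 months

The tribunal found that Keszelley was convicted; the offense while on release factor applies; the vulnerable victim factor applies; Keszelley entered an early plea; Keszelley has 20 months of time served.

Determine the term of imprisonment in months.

Offense while on release enhancement: +33 months
Vulnerable victim enhancement: +30 months
Adjusted term: 36 months + 33 months + 30 months = 99 months
Early plea reduction: 20% of 99 months = 19 months (rounded down)
After reduction: 99 − 19 = 80 months
Less time served: 80 months − 20 months = 60 months
Cap at 73 months: 60 months is within the cap, no reduction.

60 months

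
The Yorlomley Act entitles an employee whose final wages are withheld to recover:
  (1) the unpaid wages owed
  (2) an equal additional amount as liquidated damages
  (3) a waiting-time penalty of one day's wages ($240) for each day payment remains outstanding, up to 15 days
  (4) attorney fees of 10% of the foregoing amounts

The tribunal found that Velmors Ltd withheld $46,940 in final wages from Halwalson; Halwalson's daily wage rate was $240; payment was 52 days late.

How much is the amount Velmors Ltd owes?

Liquidated damages (equal amount): $46,940
Penalty days: min(52, 15) = 15
Waiting-time penalty: 15 × $240 = $3,600
Subtotal: $46,940 + $46,940 + $3,600 = $97,480
Attorney fees: 10% of $97,480 = $9,748
Total award: $97,480 + $9,748 = $107,228

$107,228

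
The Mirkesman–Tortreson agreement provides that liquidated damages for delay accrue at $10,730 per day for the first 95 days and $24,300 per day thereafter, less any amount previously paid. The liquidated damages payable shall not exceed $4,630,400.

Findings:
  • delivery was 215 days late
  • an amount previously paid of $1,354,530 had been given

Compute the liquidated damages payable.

First 95 days: 95 × $10,730 = $1,019,350
Remaining days: (215 − 95) × $24,300 = $2,916,000
Accrued per-day damages: $1,019,350 + $2,916,000 = $3,935,350
Less amount previously paid: $3,935,350 − $1,354,530 = $2,580,820
Cap at $4,630,400: $2,580,820 is within the cap, no reduction.

$2,580,820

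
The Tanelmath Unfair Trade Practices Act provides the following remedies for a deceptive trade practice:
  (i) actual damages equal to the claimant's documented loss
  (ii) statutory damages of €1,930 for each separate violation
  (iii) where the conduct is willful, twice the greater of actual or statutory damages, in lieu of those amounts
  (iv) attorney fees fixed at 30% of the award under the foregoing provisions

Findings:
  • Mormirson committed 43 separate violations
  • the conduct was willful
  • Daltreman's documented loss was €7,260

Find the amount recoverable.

Statutory damages: 43 × €1,930 = €82,990
Greater of actual damages (€7,260) or statutory damages (€82,990): €82,990
Doubled: 2 × €82,990 = €165,980
Attorney fees: 30% of €165,980 = €49,794
Total recovery: €165,980 + €49,794 = €215,774

€215,774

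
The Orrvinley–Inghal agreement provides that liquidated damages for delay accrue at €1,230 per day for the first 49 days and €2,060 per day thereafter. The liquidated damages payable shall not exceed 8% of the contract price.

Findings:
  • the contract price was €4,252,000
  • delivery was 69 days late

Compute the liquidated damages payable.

Liquidated damages: €101,470

First 49 days: 49 × €1,230 = €60,270
Remaining days: (69 − 49) × €2,060 = €41,200
Accrued per-day damages: €60,270 + €41,200 = €101,470
Cap: 8% of €4,252,000 = €340,160
Cap at €340,160: €101,470 is within the cap, no reduction.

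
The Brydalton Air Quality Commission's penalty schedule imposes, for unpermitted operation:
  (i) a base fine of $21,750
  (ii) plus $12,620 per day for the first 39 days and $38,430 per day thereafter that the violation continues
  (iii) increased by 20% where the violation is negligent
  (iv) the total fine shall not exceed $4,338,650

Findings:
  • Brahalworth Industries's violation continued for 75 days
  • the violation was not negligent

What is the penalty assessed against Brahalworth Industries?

First 39 days: 39 × $12,620 = $492,180
Remaining days: (75 − 39) × $38,430 = $1,383,480
Per-day component: $492,180 + $1,383,480 = $1,875,660
Base plus per-day: $21,750 + $1,875,660 = $1,897,410
The violation was not negligent: no 20% increase.
Cap at $4,338,650: $1,897,410 is within the cap, no reduction.

$1,897,410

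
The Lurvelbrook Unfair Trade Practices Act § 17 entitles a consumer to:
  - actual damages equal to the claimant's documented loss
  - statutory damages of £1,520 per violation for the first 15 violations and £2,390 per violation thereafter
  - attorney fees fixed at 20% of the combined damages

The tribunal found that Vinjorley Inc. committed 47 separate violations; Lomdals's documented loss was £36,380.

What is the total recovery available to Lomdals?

First 15 violations: 15 × £1,520 = £22,800
Remaining violations: (47 − 15) × £2,390 = £76,480
Statutory damages: £22,800 + £76,480 = £99,280
Combined damages: £36,380 + £99,280 = £135,660
Attorney fees: 20% of £135,660 = £27,132
Total recovery: £135,660 + £27,132 = £162,792

£162,792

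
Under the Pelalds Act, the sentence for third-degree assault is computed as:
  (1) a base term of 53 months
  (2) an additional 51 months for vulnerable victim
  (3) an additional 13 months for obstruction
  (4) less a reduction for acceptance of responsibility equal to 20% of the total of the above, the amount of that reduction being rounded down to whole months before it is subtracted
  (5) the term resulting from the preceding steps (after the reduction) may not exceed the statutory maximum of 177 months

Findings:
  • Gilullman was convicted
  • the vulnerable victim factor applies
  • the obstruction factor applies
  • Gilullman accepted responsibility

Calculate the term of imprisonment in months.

Vulnerable victim enhancement: +51 months
Obstruction enhancement: +13 months
Adjusted term: 53 months + 51 months + 13 months = 117 months
Acceptance of responsibility reduction: 20% of 117 months = 23 months (rounded down)
After reduction: 117 − 23 = 94 months
Cap at 177 months: 94 months is within the cap, no reduction.

94 months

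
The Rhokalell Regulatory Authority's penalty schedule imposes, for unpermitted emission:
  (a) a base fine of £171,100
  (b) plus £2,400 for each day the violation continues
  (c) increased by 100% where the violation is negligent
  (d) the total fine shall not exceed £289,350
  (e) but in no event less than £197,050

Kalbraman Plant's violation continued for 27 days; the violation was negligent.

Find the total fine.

Per-day component: 27 × £2,400 = £64,800
Base plus per-day: £171,100 + £64,800 = £235,900
Enhancement: 100% of £235,900 = £235,900
Enhanced fine: £235,900 + £235,900 = £471,800
Cap at £289,350: £471,800 exceeds the cap → £289,350
Minimum £197,050: £289,350 meets the minimum, no increase.

£289,350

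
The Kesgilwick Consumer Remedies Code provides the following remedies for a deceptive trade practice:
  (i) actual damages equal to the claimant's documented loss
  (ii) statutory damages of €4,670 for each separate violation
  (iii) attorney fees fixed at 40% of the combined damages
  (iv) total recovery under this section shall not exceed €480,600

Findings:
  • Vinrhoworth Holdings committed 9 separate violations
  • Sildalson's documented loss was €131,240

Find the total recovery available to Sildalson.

Statutory damages: 9 × €4,670 = €42,030
Combined damages: €131,240 + €42,030 = €173,270
Attorney fees: 40% of €173,270 = €69,308
Total before cap: €173,270 + €69,308 = €242,578
Cap at €480,600: €242,578 is within the cap, no reduction.

Total recovery: €242,578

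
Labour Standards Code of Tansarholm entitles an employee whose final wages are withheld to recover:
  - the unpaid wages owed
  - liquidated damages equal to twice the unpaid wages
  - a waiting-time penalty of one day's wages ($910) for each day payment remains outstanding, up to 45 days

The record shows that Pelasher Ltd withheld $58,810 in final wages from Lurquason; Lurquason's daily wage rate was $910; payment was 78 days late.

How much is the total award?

$217,380

Doubled: 2 × $58,810 = $117,620
Penalty days: min(78, 45) = 45
Waiting-time penalty: 45 × $910 = $40,950
Total award: $58,810 + $117,620 + $40,950 = $217,380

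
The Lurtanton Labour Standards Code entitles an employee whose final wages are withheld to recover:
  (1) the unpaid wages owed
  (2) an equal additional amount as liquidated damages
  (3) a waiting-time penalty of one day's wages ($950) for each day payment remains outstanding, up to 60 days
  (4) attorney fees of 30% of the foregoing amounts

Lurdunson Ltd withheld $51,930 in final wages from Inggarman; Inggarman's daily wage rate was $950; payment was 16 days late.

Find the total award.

Liquidated damages (equal amount): $51,930
Penalty days: min(16, 60) = 16
Waiting-time penalty: 16 × $950 = $15,200
Subtotal: $51,930 + $51,930 + $15,200 = $119,060
Attorney fees: 30% of $119,060 = $35,718
Total award: $119,060 + $35,718 = $154,778

Total award: $154,778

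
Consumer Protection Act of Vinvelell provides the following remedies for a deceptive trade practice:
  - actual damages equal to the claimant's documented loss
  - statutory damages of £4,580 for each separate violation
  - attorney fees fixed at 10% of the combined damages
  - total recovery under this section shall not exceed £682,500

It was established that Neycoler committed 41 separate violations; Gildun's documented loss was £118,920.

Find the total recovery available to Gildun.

£337,370

Statutory damages: 41 × £4,580 = £187,780
Combined damages: £118,920 + £187,780 = £306,700
Attorney fees: 10% of £306,700 = £30,670
Total before cap: £306,700 + £30,670 = £337,370
Cap at £682,500: £337,370 is within the cap, no reduction.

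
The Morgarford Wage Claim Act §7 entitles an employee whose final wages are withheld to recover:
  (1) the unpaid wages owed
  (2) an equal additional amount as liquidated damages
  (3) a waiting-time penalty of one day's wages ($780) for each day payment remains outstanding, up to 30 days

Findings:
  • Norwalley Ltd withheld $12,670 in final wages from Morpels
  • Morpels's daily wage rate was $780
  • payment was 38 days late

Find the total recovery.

$48,740

Liquidated damages (equal amount): $12,670
Penalty days: min(38, 30) = 30
Waiting-time penalty: 30 × $780 = $23,400
Total award: $12,670 + $12,670 + $23,400 = $48,740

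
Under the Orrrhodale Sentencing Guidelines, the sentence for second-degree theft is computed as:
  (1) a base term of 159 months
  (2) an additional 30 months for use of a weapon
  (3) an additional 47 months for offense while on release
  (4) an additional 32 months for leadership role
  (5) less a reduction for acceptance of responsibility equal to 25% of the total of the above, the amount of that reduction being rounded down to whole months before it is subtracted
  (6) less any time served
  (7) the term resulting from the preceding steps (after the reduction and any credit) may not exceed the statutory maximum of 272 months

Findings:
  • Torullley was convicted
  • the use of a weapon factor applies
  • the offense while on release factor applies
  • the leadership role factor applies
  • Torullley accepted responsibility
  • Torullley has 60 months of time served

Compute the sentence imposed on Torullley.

Use of a weapon enhancement: +30 months
Offense while on release enhancement: +47 months
Leadership role enhancement: +32 months
Adjusted term: 159 months + 30 months + 47 months + 32 months = 268 months
Acceptance of responsibility reduction: 25% of 268 months = 67 months (rounded down)
After reduction: 268 − 67 = 201 months
Less time served: 201 months − 60 months = 141 months
Cap at 272 months: 141 months is within the cap, no reduction.

141 months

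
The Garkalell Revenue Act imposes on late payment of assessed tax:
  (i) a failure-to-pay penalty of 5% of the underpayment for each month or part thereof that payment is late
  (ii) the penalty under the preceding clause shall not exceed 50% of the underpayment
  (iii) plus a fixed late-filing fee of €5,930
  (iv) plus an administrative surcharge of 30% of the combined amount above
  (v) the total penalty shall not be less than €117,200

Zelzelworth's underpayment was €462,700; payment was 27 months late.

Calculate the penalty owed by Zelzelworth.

Penalty: €308,464

Accrued rate: 5% × 27 = 135%, capped at 50% → 50%
Failure-to-pay penalty: 50% of €462,700 = €231,350
Penalty before surcharge: €231,350 + €5,930 = €237,280
Administrative surcharge: 30% of €237,280 = €71,184
Total penalty: €237,280 + €71,184 = €308,464
Minimum €117,200: €308,464 meets the minimum, no increase.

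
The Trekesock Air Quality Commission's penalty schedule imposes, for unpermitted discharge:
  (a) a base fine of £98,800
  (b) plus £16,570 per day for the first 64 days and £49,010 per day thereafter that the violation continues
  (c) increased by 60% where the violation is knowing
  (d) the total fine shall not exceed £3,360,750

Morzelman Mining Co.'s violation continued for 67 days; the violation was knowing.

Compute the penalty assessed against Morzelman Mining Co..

First 64 days: 64 × £16,570 = £1,060,480
Remaining days: (67 − 64) × £49,010 = £147,030
Per-day component: £1,060,480 + £147,030 = £1,207,510
Base plus per-day: £98,800 + £1,207,510 = £1,306,310
Enhancement: 60% of £1,306,310 = £783,786
Enhanced fine: £1,306,310 + £783,786 = £2,090,096
Cap at £3,360,750: £2,090,096 is within the cap, no reduction.

£2,090,096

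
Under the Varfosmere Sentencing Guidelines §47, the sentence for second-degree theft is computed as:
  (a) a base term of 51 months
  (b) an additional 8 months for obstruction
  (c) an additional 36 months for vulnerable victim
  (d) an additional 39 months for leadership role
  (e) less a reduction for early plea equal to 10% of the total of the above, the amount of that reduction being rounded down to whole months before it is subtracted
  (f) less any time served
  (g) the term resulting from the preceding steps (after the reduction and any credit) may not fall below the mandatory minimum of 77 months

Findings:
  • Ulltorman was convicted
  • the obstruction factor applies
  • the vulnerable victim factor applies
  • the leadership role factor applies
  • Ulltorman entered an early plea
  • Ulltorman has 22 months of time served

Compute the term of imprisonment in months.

Obstruction enhancement: +8 months
Vulnerable victim enhancement: +36 months
Leadership role enhancement: +39 months
Adjusted term: 51 months + 8 months + 36 months + 39 months = 134 months
Early plea reduction: 10% of 134 months = 13 months (rounded down)
After reduction: 134 − 13 = 121 months
Less time served: 121 months − 22 months = 99 months
Minimum 77 months: 99 months meets the minimum, no increase.

99 months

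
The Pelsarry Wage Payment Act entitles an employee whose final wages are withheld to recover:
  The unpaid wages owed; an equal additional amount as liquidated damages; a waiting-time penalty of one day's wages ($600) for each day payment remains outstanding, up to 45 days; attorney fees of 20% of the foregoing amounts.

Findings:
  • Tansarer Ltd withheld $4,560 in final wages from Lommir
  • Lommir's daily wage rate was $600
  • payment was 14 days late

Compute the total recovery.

$21,024

Liquidated damages (equal amount): $4,560
Penalty days: min(14, 45) = 14
Waiting-time penalty: 14 × $600 = $8,400
Subtotal: $4,560 + $4,560 + $8,400 = $17,520
Attorney fees: 20% of $17,520 = $3,504
Total award: $17,520 + $3,504 = $21,024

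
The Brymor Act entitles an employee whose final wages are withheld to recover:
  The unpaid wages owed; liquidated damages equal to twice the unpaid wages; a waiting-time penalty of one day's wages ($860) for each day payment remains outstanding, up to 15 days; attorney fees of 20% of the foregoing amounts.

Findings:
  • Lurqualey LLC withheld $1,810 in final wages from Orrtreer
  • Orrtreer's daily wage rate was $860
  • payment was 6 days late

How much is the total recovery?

$12,708

Doubled: 2 × $1,810 = $3,620
Penalty days: min(6, 15) = 6
Waiting-time penalty: 6 × $860 = $5,160
Subtotal: $1,810 + $3,620 + $5,160 = $10,590
Attorney fees: 20% of $10,590 = $2,118
Total award: $10,590 + $2,118 = $12,708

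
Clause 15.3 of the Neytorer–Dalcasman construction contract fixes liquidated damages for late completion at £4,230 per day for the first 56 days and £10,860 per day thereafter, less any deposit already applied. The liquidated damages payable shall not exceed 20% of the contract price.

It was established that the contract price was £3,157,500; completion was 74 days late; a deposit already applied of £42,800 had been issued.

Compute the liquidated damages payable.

First 56 days: 56 × £4,230 = £236,880
Remaining days: (74 − 56) × £10,860 = £195,480
Accrued per-day damages: £236,880 + £195,480 = £432,360
Less deposit already applied: £432,360 − £42,800 = £389,560
Cap: 20% of £3,157,500 = £631,500
Cap at £631,500: £389,560 is within the cap, no reduction.

£389,560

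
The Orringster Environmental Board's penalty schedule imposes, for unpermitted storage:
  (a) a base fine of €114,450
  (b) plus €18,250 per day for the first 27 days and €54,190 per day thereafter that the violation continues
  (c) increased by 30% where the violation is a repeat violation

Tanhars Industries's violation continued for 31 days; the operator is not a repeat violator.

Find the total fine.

First 27 days: 27 × €18,250 = €492,750
Remaining days: (31 − 27) × €54,190 = €216,760
Per-day component: €492,750 + €216,760 = €709,510
Base plus per-day: €114,450 + €709,510 = €823,960
The operator is not a repeat violator: no 30% increase.

€823,960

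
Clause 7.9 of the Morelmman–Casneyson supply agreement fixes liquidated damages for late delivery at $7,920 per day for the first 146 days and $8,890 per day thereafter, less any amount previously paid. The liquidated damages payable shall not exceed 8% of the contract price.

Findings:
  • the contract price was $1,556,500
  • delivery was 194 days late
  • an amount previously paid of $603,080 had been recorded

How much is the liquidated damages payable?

First 146 days: 146 × $7,920 = $1,156,320
Remaining days: (194 − 146) × $8,890 = $426,720
Accrued per-day damages: $1,156,320 + $426,720 = $1,583,040
Less amount previously paid: $1,583,040 − $603,080 = $979,960
Cap: 8% of $1,556,500 = $124,520
Cap at $124,520: $979,960 exceeds the cap → $124,520

$124,520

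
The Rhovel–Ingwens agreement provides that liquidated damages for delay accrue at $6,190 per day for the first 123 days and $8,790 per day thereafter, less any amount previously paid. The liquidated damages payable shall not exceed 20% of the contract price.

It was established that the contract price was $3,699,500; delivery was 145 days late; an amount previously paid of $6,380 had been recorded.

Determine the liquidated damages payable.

First 123 days: 123 × $6,190 = $761,370
Remaining days: (145 − 123) × $8,790 = $193,380
Accrued per-day damages: $761,370 + $193,380 = $954,750
Less amount previously paid: $954,750 − $6,380 = $948,370
Cap: 20% of $3,699,500 = $739,900
Cap at $739,900: $948,370 exceeds the cap → $739,900

Liquidated damages: $739,900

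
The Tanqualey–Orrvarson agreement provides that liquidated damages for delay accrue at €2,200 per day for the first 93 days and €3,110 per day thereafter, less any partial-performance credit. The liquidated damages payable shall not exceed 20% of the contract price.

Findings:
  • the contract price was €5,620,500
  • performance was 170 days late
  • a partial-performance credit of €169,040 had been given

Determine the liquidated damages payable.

First 93 days: 93 × €2,200 = €204,600
Remaining days: (170 − 93) × €3,110 = €239,470
Accrued per-day damages: €204,600 + €239,470 = €444,070
Less partial-performance credit: €444,070 − €169,040 = €275,030
Cap: 20% of €5,620,500 = €1,124,100
Cap at €1,124,100: €275,030 is within the cap, no reduction.

Liquidated damages: €275,030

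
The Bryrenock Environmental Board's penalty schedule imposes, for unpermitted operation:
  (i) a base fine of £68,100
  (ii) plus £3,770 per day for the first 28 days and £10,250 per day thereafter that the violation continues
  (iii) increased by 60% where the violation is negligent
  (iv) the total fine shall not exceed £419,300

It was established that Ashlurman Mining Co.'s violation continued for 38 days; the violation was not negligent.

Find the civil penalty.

First 28 days: 28 × £3,770 = £105,560
Remaining days: (38 − 28) × £10,250 = £102,500
Per-day component: £105,560 + £102,500 = £208,060
Base plus per-day: £68,100 + £208,060 = £276,160
The violation was not negligent: no 60% increase.
Cap at £419,300: £276,160 is within the cap, no reduction.

£276,160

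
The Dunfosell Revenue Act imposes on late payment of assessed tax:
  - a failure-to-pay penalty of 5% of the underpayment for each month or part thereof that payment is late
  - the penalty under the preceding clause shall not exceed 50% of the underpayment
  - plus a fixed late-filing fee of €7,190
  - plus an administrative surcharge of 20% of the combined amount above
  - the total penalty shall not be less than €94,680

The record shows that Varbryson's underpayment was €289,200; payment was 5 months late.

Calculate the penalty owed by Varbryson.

Accrued rate: 5% × 5 = 25%, capped at 50% → 25%
Failure-to-pay penalty: 25% of €289,200 = €72,300
Penalty before surcharge: €72,300 + €7,190 = €79,490
Administrative surcharge: 20% of €79,490 = €15,898
Total penalty: €79,490 + €15,898 = €95,388
Minimum €94,680: €95,388 meets the minimum, no increase.

€95,388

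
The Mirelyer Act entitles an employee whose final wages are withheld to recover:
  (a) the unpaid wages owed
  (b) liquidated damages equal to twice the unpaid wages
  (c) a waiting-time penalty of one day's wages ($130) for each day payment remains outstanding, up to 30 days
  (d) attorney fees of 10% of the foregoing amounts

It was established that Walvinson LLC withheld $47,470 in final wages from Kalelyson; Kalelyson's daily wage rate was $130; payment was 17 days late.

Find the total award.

$159,082

Doubled: 2 × $47,470 = $94,940
Penalty days: min(17, 30) = 17
Waiting-time penalty: 17 × $130 = $2,210
Subtotal: $47,470 + $94,940 + $2,210 = $144,620
Attorney fees: 10% of $144,620 = $14,462
Total award: $144,620 + $14,462 = $159,082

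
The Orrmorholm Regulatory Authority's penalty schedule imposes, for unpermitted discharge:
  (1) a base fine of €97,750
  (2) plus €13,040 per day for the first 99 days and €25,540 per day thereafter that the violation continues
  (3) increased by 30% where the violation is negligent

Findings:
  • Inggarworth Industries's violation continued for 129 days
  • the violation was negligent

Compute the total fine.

First 99 days: 99 × €13,040 = €1,290,960
Remaining days: (129 − 99) × €25,540 = €766,200
Per-day component: €1,290,960 + €766,200 = €2,057,160
Base plus per-day: €97,750 + €2,057,160 = €2,154,910
Enhancement: 30% of €2,154,910 = €646,473
Enhanced fine: €2,154,910 + €646,473 = €2,801,383

€2,801,383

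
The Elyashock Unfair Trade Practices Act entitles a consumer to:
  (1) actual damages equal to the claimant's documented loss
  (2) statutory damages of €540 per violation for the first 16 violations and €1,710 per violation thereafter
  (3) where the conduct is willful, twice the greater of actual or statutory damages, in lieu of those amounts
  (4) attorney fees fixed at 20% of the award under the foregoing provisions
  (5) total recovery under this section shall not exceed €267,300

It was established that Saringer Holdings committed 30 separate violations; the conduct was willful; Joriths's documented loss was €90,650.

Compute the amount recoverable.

First 16 violations: 16 × €540 = €8,640
Remaining violations: (30 − 16) × €1,710 = €23,940
Statutory damages: €8,640 + €23,940 = €32,580
Greater of actual damages (€90,650) or statutory damages (€32,580): €90,650
Doubled: 2 × €90,650 = €181,300
Attorney fees: 20% of €181,300 = €36,260
Total before cap: €181,300 + €36,260 = €217,560
Cap at €267,300: €217,560 is within the cap, no reduction.

€217,560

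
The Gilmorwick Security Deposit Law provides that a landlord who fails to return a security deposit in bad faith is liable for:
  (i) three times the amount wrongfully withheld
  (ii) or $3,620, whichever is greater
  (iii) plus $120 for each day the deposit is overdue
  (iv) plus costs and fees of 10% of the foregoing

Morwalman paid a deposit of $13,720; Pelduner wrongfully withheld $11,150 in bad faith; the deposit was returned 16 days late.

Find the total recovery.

$38,907

Trebled: 3 × $11,150 = $33,450
Minimum $3,620: $33,450 meets the minimum, no increase.
Late-return penalty: 16 × $120 = $1,920
Damages plus late penalty: $33,450 + $1,920 = $35,370
Costs and fees: 10% of $35,370 = $3,537
Total recovery: $35,370 + $3,537 = $38,907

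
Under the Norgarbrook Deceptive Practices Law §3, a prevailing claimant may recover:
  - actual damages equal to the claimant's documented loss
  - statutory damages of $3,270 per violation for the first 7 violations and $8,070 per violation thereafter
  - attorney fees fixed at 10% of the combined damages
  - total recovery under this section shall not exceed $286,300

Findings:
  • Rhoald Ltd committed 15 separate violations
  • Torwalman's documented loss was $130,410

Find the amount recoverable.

Total recovery: $239,646

First 7 violations: 7 × $3,270 = $22,890
Remaining violations: (15 − 7) × $8,070 = $64,560
Statutory damages: $22,890 + $64,560 = $87,450
Combined damages: $130,410 + $87,450 = $217,860
Attorney fees: 10% of $217,860 = $21,786
Total before cap: $217,860 + $21,786 = $239,646
Cap at $286,300: $239,646 is within the cap, no reduction.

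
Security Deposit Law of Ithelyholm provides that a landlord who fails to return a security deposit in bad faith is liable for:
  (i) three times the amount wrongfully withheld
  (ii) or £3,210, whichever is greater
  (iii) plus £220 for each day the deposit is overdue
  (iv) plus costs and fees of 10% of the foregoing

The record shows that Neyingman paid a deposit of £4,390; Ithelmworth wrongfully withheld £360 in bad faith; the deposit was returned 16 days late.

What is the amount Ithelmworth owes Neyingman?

Recovery: £7,403

Trebled: 3 × £360 = £1,080
Minimum £3,210: £1,080 is below the minimum → £3,210
Late-return penalty: 16 × £220 = £3,520
Damages plus late penalty: £3,210 + £3,520 = £6,730
Costs and fees: 10% of £6,730 = £673
Total recovery: £6,730 + £673 = £7,403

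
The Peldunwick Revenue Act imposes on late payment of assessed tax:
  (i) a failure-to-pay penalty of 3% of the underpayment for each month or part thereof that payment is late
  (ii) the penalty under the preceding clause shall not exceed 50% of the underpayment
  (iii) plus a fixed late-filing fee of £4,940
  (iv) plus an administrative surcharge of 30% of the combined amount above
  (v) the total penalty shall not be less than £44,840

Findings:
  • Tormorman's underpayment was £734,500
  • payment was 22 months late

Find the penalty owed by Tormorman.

Accrued rate: 3% × 22 = 66%, capped at 50% → 50%
Failure-to-pay penalty: 50% of £734,500 = £367,250
Penalty before surcharge: £367,250 + £4,940 = £372,190
Administrative surcharge: 30% of £372,190 = £111,657
Total penalty: £372,190 + £111,657 = £483,847
Minimum £44,840: £483,847 meets the minimum, no increase.

£483,847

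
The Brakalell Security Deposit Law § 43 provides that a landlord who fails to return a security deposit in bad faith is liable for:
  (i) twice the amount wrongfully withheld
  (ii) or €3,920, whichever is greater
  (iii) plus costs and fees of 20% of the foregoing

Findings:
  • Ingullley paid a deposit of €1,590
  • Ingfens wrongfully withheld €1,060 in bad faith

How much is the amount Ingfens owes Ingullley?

€4,704

Doubled: 2 × €1,060 = €2,120
Minimum €3,920: €2,120 is below the minimum → €3,920
Costs and fees: 20% of €3,920 = €784
Total recovery: €3,920 + €784 = €4,704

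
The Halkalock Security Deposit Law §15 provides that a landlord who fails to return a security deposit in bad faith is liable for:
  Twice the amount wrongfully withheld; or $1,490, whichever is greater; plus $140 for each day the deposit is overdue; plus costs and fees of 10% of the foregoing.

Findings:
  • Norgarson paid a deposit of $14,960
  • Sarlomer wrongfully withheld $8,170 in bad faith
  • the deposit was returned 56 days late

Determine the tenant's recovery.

$26,598

Doubled: 2 × $8,170 = $16,340
Minimum $1,490: $16,340 meets the minimum, no increase.
Late-return penalty: 56 × $140 = $7,840
Damages plus late penalty: $16,340 + $7,840 = $24,180
Costs and fees: 10% of $24,180 = $2,418
Total recovery: $24,180 + $2,418 = $26,598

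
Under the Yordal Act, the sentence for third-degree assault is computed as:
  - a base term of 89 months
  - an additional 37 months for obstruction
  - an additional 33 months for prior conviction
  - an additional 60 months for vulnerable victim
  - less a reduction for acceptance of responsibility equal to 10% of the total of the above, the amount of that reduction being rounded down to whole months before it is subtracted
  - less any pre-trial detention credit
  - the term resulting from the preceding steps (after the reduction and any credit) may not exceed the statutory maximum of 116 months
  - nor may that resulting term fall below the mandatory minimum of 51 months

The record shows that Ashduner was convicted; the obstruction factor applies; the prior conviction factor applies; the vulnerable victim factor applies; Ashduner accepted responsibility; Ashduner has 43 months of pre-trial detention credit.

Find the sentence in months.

116 months

Obstruction enhancement: +37 months
Prior conviction enhancement: +33 months
Vulnerable victim enhancement: +60 months
Adjusted term: 89 months + 37 months + 33 months + 60 months = 219 months
Acceptance of responsibility reduction: 10% of 219 months = 21 months (rounded down)
After reduction: 219 − 21 = 198 months
Less pre-trial detention credit: 198 months − 43 months = 155 months
Cap at 116 months: 155 months exceeds the cap → 116 months
Minimum 51 months: 116 months meets the minimum, no increase.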